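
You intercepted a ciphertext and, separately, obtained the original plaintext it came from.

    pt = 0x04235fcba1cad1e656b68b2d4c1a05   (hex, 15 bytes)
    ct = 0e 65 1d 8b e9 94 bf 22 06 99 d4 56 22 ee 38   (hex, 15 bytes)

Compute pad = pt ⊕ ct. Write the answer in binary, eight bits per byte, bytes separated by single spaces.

00001010 01000110 01000010 01000000 01001000 01011110 01101110 11000100 01010000 00101111 01011111 01111011 01101110 11110100 00111101

Since ct = pt ⊕ pad, XORing both sides with pt gives pad = pt ⊕ ct.
04 XOR 0e = 0a
23 XOR 65 = 46
5f XOR 1d = 42
cb XOR 8b = 40
a1 XOR e9 = 48
ca XOR 94 = 5e
d1 XOR bf = 6e
e6 XOR 22 = c4
56 XOR 06 = 50
b6 XOR 99 = 2f
8b XOR d4 = 5f
2d XOR 56 = 7b
4c XOR 22 = 6e
1a XOR ee = f4
05 XOR 38 = 3d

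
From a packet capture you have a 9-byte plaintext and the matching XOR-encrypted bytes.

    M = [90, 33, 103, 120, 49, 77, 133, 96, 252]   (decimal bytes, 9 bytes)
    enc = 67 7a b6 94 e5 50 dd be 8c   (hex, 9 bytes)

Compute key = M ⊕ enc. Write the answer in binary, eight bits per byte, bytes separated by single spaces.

Since enc = M ⊕ key, XORing both sides with M gives key = M ⊕ enc.
byte 0: 5a ⊕ 67 = 3d
byte 1: 21 ⊕ 7a = 5b
byte 2: 67 ⊕ b6 = d1
byte 3: 78 ⊕ 94 = ec
byte 4: 31 ⊕ e5 = d4
byte 5: 4d ⊕ 50 = 1d
byte 6: 85 ⊕ dd = 58
byte 7: 60 ⊕ be = de
byte 8: fc ⊕ 8c = 70

00111101 01011011 11010001 11101100 11010100 00011101 01011000 11011110 01110000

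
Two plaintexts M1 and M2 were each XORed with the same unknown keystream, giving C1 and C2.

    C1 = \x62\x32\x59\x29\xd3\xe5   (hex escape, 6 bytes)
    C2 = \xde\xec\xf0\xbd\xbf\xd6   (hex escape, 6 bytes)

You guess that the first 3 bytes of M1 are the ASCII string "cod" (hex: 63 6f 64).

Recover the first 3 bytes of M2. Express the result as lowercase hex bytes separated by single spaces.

df b1 cd

First, C1 ⊕ C2 = (M1 ⊕ K) ⊕ (M2 ⊕ K) = M1 ⊕ M2, so the key drops out. Then M2 = (M1 ⊕ M2) ⊕ M1 over the first 3 bytes.
byte 0: (62 ⊕ de) ⊕ 63 = bc ⊕ 63 = df
byte 1: (32 ⊕ ec) ⊕ 6f = de ⊕ 6f = b1
byte 2: (59 ⊕ f0) ⊕ 64 = a9 ⊕ 64 = cd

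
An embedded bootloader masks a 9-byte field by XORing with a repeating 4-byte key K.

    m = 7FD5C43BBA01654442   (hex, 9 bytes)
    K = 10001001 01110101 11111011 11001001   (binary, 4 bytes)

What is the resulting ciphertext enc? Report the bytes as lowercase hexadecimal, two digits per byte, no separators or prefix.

The 4-byte key repeats, so the effective keystream is 89 75 fb c9 89 75 fb c9 89.
byte 0: 7f XOR 89 = f6
byte 1: d5 XOR 75 = a0
byte 2: c4 XOR fb = 3f
byte 3: 3b XOR c9 = f2
byte 4: ba XOR 89 = 33
byte 5: 01 XOR 75 = 74
byte 6: 65 XOR fb = 9e
byte 7: 44 XOR c9 = 8d
byte 8: 42 XOR 89 = cb

f6a03ff233749e8dcb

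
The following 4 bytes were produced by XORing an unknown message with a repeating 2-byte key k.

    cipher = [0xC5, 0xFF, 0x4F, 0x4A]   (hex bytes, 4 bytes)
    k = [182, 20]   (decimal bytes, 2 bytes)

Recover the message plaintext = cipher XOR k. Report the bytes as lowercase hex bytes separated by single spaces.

73 eb f9 5e

The 2-byte key repeats, so the effective keystream is b6 14 b6 14.
byte 0: c5 ^ b6 = 73
byte 1: ff ^ 14 = eb
byte 2: 4f ^ b6 = f9
byte 3: 4a ^ 14 = 5e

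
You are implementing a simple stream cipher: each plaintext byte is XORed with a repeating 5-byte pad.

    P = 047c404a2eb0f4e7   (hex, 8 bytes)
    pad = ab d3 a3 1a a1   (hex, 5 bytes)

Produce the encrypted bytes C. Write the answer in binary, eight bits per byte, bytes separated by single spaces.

10101111 10101111 11100011 01010000 10001111 00011011 00100111 01000100

The 5-byte key repeats, so the effective keystream is ab d3 a3 1a a1 ab d3 a3.
byte 0: 04 XOR ab = af
byte 1: 7c XOR d3 = af
byte 2: 40 XOR a3 = e3
byte 3: 4a XOR 1a = 50
byte 4: 2e XOR a1 = 8f
byte 5: b0 XOR ab = 1b
byte 6: f4 XOR d3 = 27
byte 7: e7 XOR a3 = 44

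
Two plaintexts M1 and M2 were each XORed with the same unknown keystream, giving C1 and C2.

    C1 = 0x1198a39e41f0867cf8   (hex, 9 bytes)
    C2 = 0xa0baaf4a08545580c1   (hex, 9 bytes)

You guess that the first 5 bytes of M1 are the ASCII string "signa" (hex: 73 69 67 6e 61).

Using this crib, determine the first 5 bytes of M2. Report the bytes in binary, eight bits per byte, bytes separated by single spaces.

11000010 01001011 01101011 10111010 00101000

First, C1 ⊕ C2 = (M1 ⊕ K) ⊕ (M2 ⊕ K) = M1 ⊕ M2, so the key drops out. Then M2 = (M1 ⊕ M2) ⊕ M1 over the first 5 bytes.
byte 0: (11 XOR a0) XOR 73 = b1 XOR 73 = c2
byte 1: (98 XOR ba) XOR 69 = 22 XOR 69 = 4b
byte 2: (a3 XOR af) XOR 67 = 0c XOR 67 = 6b
byte 3: (9e XOR 4a) XOR 6e = d4 XOR 6e = ba
byte 4: (41 XOR 08) XOR 61 = 49 XOR 61 = 28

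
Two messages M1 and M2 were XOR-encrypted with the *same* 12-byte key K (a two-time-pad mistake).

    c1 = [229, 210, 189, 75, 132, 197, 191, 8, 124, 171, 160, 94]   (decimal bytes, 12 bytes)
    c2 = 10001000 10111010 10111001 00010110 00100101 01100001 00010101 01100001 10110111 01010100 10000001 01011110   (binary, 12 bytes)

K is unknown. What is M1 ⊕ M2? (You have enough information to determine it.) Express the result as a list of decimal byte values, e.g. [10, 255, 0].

c1 ⊕ c2 = (M1 ⊕ K) ⊕ (M2 ⊕ K) = M1 ⊕ M2 — the shared key cancels under XOR.
e5 ^ 88 = 6d
d2 ^ ba = 68
bd ^ b9 = 04
4b ^ 16 = 5d
84 ^ 25 = a1
c5 ^ 61 = a4
bf ^ 15 = aa
08 ^ 61 = 69
7c ^ b7 = cb
ab ^ 54 = ff
a0 ^ 81 = 21
5e ^ 5e = 00

[109, 104, 4, 93, 161, 164, 170, 105, 203, 255, 33, 0]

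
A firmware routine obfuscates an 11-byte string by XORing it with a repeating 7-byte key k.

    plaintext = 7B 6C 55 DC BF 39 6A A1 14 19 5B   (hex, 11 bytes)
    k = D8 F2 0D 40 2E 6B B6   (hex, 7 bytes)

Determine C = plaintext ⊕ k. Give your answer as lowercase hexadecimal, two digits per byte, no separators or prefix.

a39e589c9152dc79e6141b

The 7-byte key repeats, so the effective keystream is d8 f2 0d 40 2e 6b b6 d8 f2 0d 40.
byte 0: 7b XOR d8 = a3
byte 1: 6c XOR f2 = 9e
byte 2: 55 XOR 0d = 58
byte 3: dc XOR 40 = 9c
byte 4: bf XOR 2e = 91
byte 5: 39 XOR 6b = 52
byte 6: 6a XOR b6 = dc
byte 7: a1 XOR d8 = 79
byte 8: 14 XOR f2 = e6
byte 9: 19 XOR 0d = 14
byte 10: 5b XOR 40 = 1b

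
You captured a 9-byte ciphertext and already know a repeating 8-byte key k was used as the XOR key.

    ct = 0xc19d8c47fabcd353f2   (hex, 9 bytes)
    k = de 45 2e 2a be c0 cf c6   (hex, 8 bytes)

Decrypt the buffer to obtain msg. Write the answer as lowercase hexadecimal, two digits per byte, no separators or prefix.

The 8-byte key repeats, so the effective keystream is de 45 2e 2a be c0 cf c6 de.
byte 0: c1 xor de = 1f
byte 1: 9d xor 45 = d8
byte 2: 8c xor 2e = a2
byte 3: 47 xor 2a = 6d
byte 4: fa xor be = 44
byte 5: bc xor c0 = 7c
byte 6: d3 xor cf = 1c
byte 7: 53 xor c6 = 95
byte 8: f2 xor de = 2c

1fd8a26d447c1c952c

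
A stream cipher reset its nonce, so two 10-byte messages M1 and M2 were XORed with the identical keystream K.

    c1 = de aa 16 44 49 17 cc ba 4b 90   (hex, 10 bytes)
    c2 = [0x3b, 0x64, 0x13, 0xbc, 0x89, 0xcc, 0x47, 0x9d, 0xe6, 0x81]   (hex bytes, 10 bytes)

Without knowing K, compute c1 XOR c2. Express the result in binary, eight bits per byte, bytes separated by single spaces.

11100101 11001110 00000101 11111000 11000000 11011011 10001011 00100111 10101101 00010001

c1 ⊕ c2 = (M1 ⊕ K) ⊕ (M2 ⊕ K) = M1 ⊕ M2 — the shared key cancels under XOR.
de XOR 3b = e5
aa XOR 64 = ce
16 XOR 13 = 05
44 XOR bc = f8
49 XOR 89 = c0
17 XOR cc = db
cc XOR 47 = 8b
ba XOR 9d = 27
4b XOR e6 = ad
90 XOR 81 = 11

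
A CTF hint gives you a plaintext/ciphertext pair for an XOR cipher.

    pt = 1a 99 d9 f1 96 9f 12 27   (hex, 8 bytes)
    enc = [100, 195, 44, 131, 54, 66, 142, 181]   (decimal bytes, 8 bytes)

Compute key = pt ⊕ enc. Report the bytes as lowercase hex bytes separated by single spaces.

Since enc = pt ⊕ key, XORing both sides with pt gives key = pt ⊕ enc.
 26 ^ 100 = 126
153 ^ 195 =  90
217 ^  44 = 245
241 ^ 131 = 114
150 ^  54 = 160
159 ^  66 = 221
 18 ^ 142 = 156
 39 ^ 181 = 146

7e 5a f5 72 a0 dd 9c 92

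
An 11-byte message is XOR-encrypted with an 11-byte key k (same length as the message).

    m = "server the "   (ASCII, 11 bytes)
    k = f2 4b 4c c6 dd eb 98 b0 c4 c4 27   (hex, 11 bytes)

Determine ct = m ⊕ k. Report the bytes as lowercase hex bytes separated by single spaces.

byte 0: 01110011 XOR 11110010 = 10000001
byte 1: 01100101 XOR 01001011 = 00101110
byte 2: 01110010 XOR 01001100 = 00111110
byte 3: 01110110 XOR 11000110 = 10110000
byte 4: 01100101 XOR 11011101 = 10111000
byte 5: 01110010 XOR 11101011 = 10011001
byte 6: 00100000 XOR 10011000 = 10111000
byte 7: 01110100 XOR 10110000 = 11000100
byte 8: 01101000 XOR 11000100 = 10101100
byte 9: 01100101 XOR 11000100 = 10100001
byte 10: 00100000 XOR 00100111 = 00000111

81 2e 3e b0 b8 99 b8 c4 ac a1 07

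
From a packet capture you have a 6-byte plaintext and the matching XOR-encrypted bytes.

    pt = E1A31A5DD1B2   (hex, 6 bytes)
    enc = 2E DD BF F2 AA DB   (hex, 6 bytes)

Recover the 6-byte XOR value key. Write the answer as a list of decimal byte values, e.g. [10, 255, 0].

Since enc = pt ⊕ key, XORing both sides with pt gives key = pt ⊕ enc.
e1 XOR 2e = cf
a3 XOR dd = 7e
1a XOR bf = a5
5d XOR f2 = af
d1 XOR aa = 7b
b2 XOR db = 69

[207, 126, 165, 175, 123, 105]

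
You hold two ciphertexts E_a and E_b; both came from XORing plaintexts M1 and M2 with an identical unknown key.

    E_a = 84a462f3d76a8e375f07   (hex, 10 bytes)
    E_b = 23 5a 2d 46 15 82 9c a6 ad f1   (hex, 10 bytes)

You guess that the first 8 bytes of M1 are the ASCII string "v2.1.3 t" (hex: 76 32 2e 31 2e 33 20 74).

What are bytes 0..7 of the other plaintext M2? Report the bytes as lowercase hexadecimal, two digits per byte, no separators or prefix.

d1cc6184ecdb32e5

First, E_a ⊕ E_b = (M1 ⊕ K) ⊕ (M2 ⊕ K) = M1 ⊕ M2, so the key drops out. Then M2 = (M1 ⊕ M2) ⊕ M1 over the first 8 bytes.
byte 0: (84 ^ 23) ^ 76 = a7 ^ 76 = d1
byte 1: (a4 ^ 5a) ^ 32 = fe ^ 32 = cc
byte 2: (62 ^ 2d) ^ 2e = 4f ^ 2e = 61
byte 3: (f3 ^ 46) ^ 31 = b5 ^ 31 = 84
byte 4: (d7 ^ 15) ^ 2e = c2 ^ 2e = ec
byte 5: (6a ^ 82) ^ 33 = e8 ^ 33 = db
byte 6: (8e ^ 9c) ^ 20 = 12 ^ 20 = 32
byte 7: (37 ^ a6) ^ 74 = 91 ^ 74 = e5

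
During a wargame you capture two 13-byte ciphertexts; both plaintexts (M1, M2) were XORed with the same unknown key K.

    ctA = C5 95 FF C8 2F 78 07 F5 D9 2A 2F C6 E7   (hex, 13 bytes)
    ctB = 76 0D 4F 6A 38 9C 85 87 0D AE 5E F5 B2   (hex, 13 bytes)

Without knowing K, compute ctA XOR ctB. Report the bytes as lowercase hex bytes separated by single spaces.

ctA ⊕ ctB = (M1 ⊕ K) ⊕ (M2 ⊕ K) = M1 ⊕ M2 — the shared key cancels under XOR.
c5 ^ 76 = b3
95 ^ 0d = 98
ff ^ 4f = b0
c8 ^ 6a = a2
2f ^ 38 = 17
78 ^ 9c = e4
07 ^ 85 = 82
f5 ^ 87 = 72
d9 ^ 0d = d4
2a ^ ae = 84
2f ^ 5e = 71
c6 ^ f5 = 33
e7 ^ b2 = 55

b3 98 b0 a2 17 e4 82 72 d4 84 71 33 55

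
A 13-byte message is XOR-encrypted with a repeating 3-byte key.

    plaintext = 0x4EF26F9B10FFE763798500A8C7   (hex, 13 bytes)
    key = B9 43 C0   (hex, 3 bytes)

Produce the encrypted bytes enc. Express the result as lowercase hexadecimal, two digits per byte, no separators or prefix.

f7b1af22533f5e20b93c43687e

The 3-byte key repeats, so the effective keystream is b9 43 c0 b9 43 c0 b9 43 c0 b9 43 c0 b9.
byte 0: 4e ^ b9 = f7
byte 1: f2 ^ 43 = b1
byte 2: 6f ^ c0 = af
byte 3: 9b ^ b9 = 22
byte 4: 10 ^ 43 = 53
byte 5: ff ^ c0 = 3f
byte 6: e7 ^ b9 = 5e
byte 7: 63 ^ 43 = 20
byte 8: 79 ^ c0 = b9
byte 9: 85 ^ b9 = 3c
byte 10: 00 ^ 43 = 43
byte 11: a8 ^ c0 = 68
byte 12: c7 ^ b9 = 7e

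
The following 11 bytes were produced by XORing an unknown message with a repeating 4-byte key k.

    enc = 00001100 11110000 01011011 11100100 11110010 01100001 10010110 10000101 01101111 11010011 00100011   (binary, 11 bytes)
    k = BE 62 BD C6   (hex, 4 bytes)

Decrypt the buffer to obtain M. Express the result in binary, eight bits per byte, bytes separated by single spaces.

The 4-byte key repeats, so the effective keystream is be 62 bd c6 be 62 bd c6 be 62 bd.
byte 0: 0c XOR be = b2
byte 1: f0 XOR 62 = 92
byte 2: 5b XOR bd = e6
byte 3: e4 XOR c6 = 22
byte 4: f2 XOR be = 4c
byte 5: 61 XOR 62 = 03
byte 6: 96 XOR bd = 2b
byte 7: 85 XOR c6 = 43
byte 8: 6f XOR be = d1
byte 9: d3 XOR 62 = b1
byte 10: 23 XOR bd = 9e

10110010 10010010 11100110 00100010 01001100 00000011 00101011 01000011 11010001 10110001 10011110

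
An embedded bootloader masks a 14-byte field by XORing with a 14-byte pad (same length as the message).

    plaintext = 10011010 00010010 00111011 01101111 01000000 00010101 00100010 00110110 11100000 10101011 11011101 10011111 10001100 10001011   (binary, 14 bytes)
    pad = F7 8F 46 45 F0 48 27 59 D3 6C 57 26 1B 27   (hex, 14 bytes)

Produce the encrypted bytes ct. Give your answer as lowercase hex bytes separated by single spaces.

6d 9d 7d 2a b0 5d 05 6f 33 c7 8a b9 97 ac

9a XOR f7 = 6d
12 XOR 8f = 9d
3b XOR 46 = 7d
6f XOR 45 = 2a
40 XOR f0 = b0
15 XOR 48 = 5d
22 XOR 27 = 05
36 XOR 59 = 6f
e0 XOR d3 = 33
ab XOR 6c = c7
dd XOR 57 = 8a
9f XOR 26 = b9
8c XOR 1b = 97
8b XOR 27 = ac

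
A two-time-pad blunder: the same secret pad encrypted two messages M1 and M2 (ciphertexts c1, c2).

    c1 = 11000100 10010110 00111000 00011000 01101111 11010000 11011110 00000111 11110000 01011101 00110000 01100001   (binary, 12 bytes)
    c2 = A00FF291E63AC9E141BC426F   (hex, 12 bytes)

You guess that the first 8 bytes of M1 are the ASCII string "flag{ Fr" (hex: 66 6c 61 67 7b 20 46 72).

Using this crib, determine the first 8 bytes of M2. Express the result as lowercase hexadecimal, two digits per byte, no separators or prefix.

First, c1 ⊕ c2 = (M1 ⊕ K) ⊕ (M2 ⊕ K) = M1 ⊕ M2, so the key drops out. Then M2 = (M1 ⊕ M2) ⊕ M1 over the first 8 bytes.
byte 0: (c4 xor a0) xor 66 = 64 xor 66 = 02
byte 1: (96 xor 0f) xor 6c = 99 xor 6c = f5
byte 2: (38 xor f2) xor 61 = ca xor 61 = ab
byte 3: (18 xor 91) xor 67 = 89 xor 67 = ee
byte 4: (6f xor e6) xor 7b = 89 xor 7b = f2
byte 5: (d0 xor 3a) xor 20 = ea xor 20 = ca
byte 6: (de xor c9) xor 46 = 17 xor 46 = 51
byte 7: (07 xor e1) xor 72 = e6 xor 72 = 94

02f5abeef2ca5194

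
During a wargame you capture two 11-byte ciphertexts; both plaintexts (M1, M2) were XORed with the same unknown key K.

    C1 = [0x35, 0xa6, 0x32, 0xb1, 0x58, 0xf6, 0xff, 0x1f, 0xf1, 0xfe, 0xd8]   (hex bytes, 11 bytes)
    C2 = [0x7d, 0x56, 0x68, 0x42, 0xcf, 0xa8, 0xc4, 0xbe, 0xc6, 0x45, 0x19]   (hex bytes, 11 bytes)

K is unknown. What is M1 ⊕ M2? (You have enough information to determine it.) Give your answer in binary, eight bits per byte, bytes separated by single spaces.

C1 ⊕ C2 = (M1 ⊕ K) ⊕ (M2 ⊕ K) = M1 ⊕ M2 — the shared key cancels under XOR.
35 ^ 7d = 48
a6 ^ 56 = f0
32 ^ 68 = 5a
b1 ^ 42 = f3
58 ^ cf = 97
f6 ^ a8 = 5e
ff ^ c4 = 3b
1f ^ be = a1
f1 ^ c6 = 37
fe ^ 45 = bb
d8 ^ 19 = c1

01001000 11110000 01011010 11110011 10010111 01011110 00111011 10100001 00110111 10111011 11000001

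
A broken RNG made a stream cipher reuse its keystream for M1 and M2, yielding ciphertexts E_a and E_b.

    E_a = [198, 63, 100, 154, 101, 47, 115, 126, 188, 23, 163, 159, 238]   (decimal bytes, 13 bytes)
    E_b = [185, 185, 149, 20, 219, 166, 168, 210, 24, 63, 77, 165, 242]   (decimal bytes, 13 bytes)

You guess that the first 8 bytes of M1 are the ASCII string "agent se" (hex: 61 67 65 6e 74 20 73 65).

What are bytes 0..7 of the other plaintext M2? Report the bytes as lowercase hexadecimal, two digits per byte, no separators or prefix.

1ee194e0caa9a8c9

First, E_a ⊕ E_b = (M1 ⊕ K) ⊕ (M2 ⊕ K) = M1 ⊕ M2, so the key drops out. Then M2 = (M1 ⊕ M2) ⊕ M1 over the first 8 bytes.
byte 0: (c6 ⊕ b9) ⊕ 61 = 7f ⊕ 61 = 1e
byte 1: (3f ⊕ b9) ⊕ 67 = 86 ⊕ 67 = e1
byte 2: (64 ⊕ 95) ⊕ 65 = f1 ⊕ 65 = 94
byte 3: (9a ⊕ 14) ⊕ 6e = 8e ⊕ 6e = e0
byte 4: (65 ⊕ db) ⊕ 74 = be ⊕ 74 = ca
byte 5: (2f ⊕ a6) ⊕ 20 = 89 ⊕ 20 = a9
byte 6: (73 ⊕ a8) ⊕ 73 = db ⊕ 73 = a8
byte 7: (7e ⊕ d2) ⊕ 65 = ac ⊕ 65 = c9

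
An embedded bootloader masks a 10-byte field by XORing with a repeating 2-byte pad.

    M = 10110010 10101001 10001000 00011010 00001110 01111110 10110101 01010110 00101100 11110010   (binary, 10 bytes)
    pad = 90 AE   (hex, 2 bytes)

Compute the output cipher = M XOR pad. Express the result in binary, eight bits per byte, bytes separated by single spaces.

The 2-byte key repeats, so the effective keystream is 90 ae 90 ae 90 ae 90 ae 90 ae.
byte 0: b2 xor 90 = 22
byte 1: a9 xor ae = 07
byte 2: 88 xor 90 = 18
byte 3: 1a xor ae = b4
byte 4: 0e xor 90 = 9e
byte 5: 7e xor ae = d0
byte 6: b5 xor 90 = 25
byte 7: 56 xor ae = f8
byte 8: 2c xor 90 = bc
byte 9: f2 xor ae = 5c

00100010 00000111 00011000 10110100 10011110 11010000 00100101 11111000 10111100 01011100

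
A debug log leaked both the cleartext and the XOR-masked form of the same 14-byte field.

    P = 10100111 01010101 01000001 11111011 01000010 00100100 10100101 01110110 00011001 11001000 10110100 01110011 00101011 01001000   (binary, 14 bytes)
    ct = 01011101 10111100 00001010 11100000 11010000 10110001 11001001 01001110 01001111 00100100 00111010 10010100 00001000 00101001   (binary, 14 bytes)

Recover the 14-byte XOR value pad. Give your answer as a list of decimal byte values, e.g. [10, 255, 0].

Since ct = P ⊕ pad, XORing both sides with P gives pad = P ⊕ ct.
10100111 ⊕ 01011101 = 11111010
01010101 ⊕ 10111100 = 11101001
01000001 ⊕ 00001010 = 01001011
11111011 ⊕ 11100000 = 00011011
01000010 ⊕ 11010000 = 10010010
00100100 ⊕ 10110001 = 10010101
10100101 ⊕ 11001001 = 01101100
01110110 ⊕ 01001110 = 00111000
00011001 ⊕ 01001111 = 01010110
11001000 ⊕ 00100100 = 11101100
10110100 ⊕ 00111010 = 10001110
01110011 ⊕ 10010100 = 11100111
00101011 ⊕ 00001000 = 00100011
01001000 ⊕ 00101001 = 01100001

[250, 233, 75, 27, 146, 149, 108, 56, 86, 236, 142, 231, 35, 97]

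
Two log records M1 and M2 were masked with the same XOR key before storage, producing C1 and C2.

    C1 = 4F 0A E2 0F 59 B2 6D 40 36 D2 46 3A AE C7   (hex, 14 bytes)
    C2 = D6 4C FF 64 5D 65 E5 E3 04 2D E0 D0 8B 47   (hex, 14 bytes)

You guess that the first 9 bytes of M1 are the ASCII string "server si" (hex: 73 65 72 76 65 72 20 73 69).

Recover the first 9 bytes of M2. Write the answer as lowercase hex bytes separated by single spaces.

ea 23 6f 1d 61 a5 a8 d0 5b

First, C1 ⊕ C2 = (M1 ⊕ K) ⊕ (M2 ⊕ K) = M1 ⊕ M2, so the key drops out. Then M2 = (M1 ⊕ M2) ⊕ M1 over the first 9 bytes.
byte 0: (4f XOR d6) XOR 73 = 99 XOR 73 = ea
byte 1: (0a XOR 4c) XOR 65 = 46 XOR 65 = 23
byte 2: (e2 XOR ff) XOR 72 = 1d XOR 72 = 6f
byte 3: (0f XOR 64) XOR 76 = 6b XOR 76 = 1d
byte 4: (59 XOR 5d) XOR 65 = 04 XOR 65 = 61
byte 5: (b2 XOR 65) XOR 72 = d7 XOR 72 = a5
byte 6: (6d XOR e5) XOR 20 = 88 XOR 20 = a8
byte 7: (40 XOR e3) XOR 73 = a3 XOR 73 = d0
byte 8: (36 XOR 04) XOR 69 = 32 XOR 69 = 5b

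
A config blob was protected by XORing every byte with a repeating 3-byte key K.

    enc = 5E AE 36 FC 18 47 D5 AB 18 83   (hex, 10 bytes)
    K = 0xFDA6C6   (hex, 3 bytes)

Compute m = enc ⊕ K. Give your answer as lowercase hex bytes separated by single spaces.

a3 08 f0 01 be 81 28 0d de 7e

The 3-byte key repeats, so the effective keystream is fd a6 c6 fd a6 c6 fd a6 c6 fd.
byte 0:  94 ⊕ 253 = 163
byte 1: 174 ⊕ 166 =   8
byte 2:  54 ⊕ 198 = 240
byte 3: 252 ⊕ 253 =   1
byte 4:  24 ⊕ 166 = 190
byte 5:  71 ⊕ 198 = 129
byte 6: 213 ⊕ 253 =  40
byte 7: 171 ⊕ 166 =  13
byte 8:  24 ⊕ 198 = 222
byte 9: 131 ⊕ 253 = 126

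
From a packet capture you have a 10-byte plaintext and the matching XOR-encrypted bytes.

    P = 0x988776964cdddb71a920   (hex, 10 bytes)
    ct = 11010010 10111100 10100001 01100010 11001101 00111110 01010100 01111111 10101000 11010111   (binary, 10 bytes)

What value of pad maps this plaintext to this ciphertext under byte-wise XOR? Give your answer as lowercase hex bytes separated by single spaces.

4a 3b d7 f4 81 e3 8f 0e 01 f7

Since ct = P ⊕ pad, XORing both sides with P gives pad = P ⊕ ct.
byte 0: 152 xor 210 =  74
byte 1: 135 xor 188 =  59
byte 2: 118 xor 161 = 215
byte 3: 150 xor  98 = 244
byte 4:  76 xor 205 = 129
byte 5: 221 xor  62 = 227
byte 6: 219 xor  84 = 143
byte 7: 113 xor 127 =  14
byte 8: 169 xor 168 =   1
byte 9:  32 xor 215 = 247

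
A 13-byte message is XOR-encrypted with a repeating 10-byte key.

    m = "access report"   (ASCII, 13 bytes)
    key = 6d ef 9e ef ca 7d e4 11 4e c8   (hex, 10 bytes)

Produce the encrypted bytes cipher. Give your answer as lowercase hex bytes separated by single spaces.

The 10-byte key repeats, so the effective keystream is 6d ef 9e ef ca 7d e4 11 4e c8 6d ef 9e.
byte 0: 61 ⊕ 6d = 0c
byte 1: 63 ⊕ ef = 8c
byte 2: 63 ⊕ 9e = fd
byte 3: 65 ⊕ ef = 8a
byte 4: 73 ⊕ ca = b9
byte 5: 73 ⊕ 7d = 0e
byte 6: 20 ⊕ e4 = c4
byte 7: 72 ⊕ 11 = 63
byte 8: 65 ⊕ 4e = 2b
byte 9: 70 ⊕ c8 = b8
byte 10: 6f ⊕ 6d = 02
byte 11: 72 ⊕ ef = 9d
byte 12: 74 ⊕ 9e = ea

0c 8c fd 8a b9 0e c4 63 2b b8 02 9d ea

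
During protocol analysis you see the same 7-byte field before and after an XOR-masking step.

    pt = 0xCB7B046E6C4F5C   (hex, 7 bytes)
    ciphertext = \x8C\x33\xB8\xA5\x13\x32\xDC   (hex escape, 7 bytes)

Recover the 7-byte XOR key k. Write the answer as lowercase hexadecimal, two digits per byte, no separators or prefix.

Since ciphertext = pt ⊕ k, XORing both sides with pt gives k = pt ⊕ ciphertext.
203 ^ 140 =  71
123 ^  51 =  72
  4 ^ 184 = 188
110 ^ 165 = 203
108 ^  19 = 127
 79 ^  50 = 125
 92 ^ 220 = 128

4748bccb7f7d80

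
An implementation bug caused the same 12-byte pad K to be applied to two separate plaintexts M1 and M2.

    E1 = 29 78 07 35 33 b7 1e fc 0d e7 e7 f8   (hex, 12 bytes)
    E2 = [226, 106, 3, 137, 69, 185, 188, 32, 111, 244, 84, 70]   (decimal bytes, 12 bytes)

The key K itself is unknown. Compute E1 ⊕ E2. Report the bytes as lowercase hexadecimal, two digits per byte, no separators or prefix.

E1 ⊕ E2 = (M1 ⊕ K) ⊕ (M2 ⊕ K) = M1 ⊕ M2 — the shared key cancels under XOR.
00101001 XOR 11100010 = 11001011
01111000 XOR 01101010 = 00010010
00000111 XOR 00000011 = 00000100
00110101 XOR 10001001 = 10111100
00110011 XOR 01000101 = 01110110
10110111 XOR 10111001 = 00001110
00011110 XOR 10111100 = 10100010
11111100 XOR 00100000 = 11011100
00001101 XOR 01101111 = 01100010
11100111 XOR 11110100 = 00010011
11100111 XOR 01010100 = 10110011
11111000 XOR 01000110 = 10111110

cb1204bc760ea2dc6213b3be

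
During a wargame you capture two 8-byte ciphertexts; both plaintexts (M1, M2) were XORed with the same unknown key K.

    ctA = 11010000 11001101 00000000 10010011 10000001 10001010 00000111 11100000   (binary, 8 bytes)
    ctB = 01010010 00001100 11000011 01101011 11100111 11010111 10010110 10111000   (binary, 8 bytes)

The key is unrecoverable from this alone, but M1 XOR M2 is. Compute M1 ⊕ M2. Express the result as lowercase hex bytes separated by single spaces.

ctA ⊕ ctB = (M1 ⊕ K) ⊕ (M2 ⊕ K) = M1 ⊕ M2 — the shared key cancels under XOR.
d0 XOR 52 = 82
cd XOR 0c = c1
00 XOR c3 = c3
93 XOR 6b = f8
81 XOR e7 = 66
8a XOR d7 = 5d
07 XOR 96 = 91
e0 XOR b8 = 58

82 c1 c3 f8 66 5d 91 58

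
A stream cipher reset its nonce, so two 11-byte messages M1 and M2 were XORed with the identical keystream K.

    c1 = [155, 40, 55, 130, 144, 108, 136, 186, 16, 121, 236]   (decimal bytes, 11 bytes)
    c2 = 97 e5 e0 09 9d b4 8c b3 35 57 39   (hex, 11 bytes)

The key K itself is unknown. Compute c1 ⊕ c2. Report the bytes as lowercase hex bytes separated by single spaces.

0c cd d7 8b 0d d8 04 09 25 2e d5

c1 ⊕ c2 = (M1 ⊕ K) ⊕ (M2 ⊕ K) = M1 ⊕ M2 — the shared key cancels under XOR.
9b ⊕ 97 = 0c
28 ⊕ e5 = cd
37 ⊕ e0 = d7
82 ⊕ 09 = 8b
90 ⊕ 9d = 0d
6c ⊕ b4 = d8
88 ⊕ 8c = 04
ba ⊕ b3 = 09
10 ⊕ 35 = 25
79 ⊕ 57 = 2e
ec ⊕ 39 = d5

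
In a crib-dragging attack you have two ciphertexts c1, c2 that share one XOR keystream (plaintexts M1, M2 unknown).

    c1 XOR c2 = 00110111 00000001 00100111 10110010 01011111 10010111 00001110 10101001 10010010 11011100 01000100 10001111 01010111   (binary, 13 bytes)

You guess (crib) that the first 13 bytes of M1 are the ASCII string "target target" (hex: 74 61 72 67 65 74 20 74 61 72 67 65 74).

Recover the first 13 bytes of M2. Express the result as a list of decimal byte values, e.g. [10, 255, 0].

[67, 96, 85, 213, 58, 227, 46, 221, 243, 174, 35, 234, 35]

Since c1 ⊕ c2 = M1 ⊕ M2, XORing with the guessed M1 bytes yields the corresponding M2 bytes: M2 = (c1 ⊕ c2) ⊕ M1.
37 XOR 74 = 43
01 XOR 61 = 60
27 XOR 72 = 55
b2 XOR 67 = d5
5f XOR 65 = 3a
97 XOR 74 = e3
0e XOR 20 = 2e
a9 XOR 74 = dd
92 XOR 61 = f3
dc XOR 72 = ae
44 XOR 67 = 23
8f XOR 65 = ea
57 XOR 74 = 23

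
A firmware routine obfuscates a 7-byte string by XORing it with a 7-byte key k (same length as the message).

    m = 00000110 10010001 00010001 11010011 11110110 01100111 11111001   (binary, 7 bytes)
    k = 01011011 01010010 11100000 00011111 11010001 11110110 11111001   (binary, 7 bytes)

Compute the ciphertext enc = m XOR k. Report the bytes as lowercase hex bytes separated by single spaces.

XOR is its own inverse, so applying the key byte-wise gives the result directly.
06 ⊕ 5b = 5d
91 ⊕ 52 = c3
11 ⊕ e0 = f1
d3 ⊕ 1f = cc
f6 ⊕ d1 = 27
67 ⊕ f6 = 91
f9 ⊕ f9 = 00

5d c3 f1 cc 27 91 00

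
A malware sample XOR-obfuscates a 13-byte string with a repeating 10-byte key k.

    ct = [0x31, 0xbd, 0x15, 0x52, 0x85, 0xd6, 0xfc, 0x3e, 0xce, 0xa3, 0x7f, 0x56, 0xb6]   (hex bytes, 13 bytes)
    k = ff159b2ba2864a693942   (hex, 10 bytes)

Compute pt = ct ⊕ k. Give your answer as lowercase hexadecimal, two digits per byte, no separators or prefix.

The 10-byte key repeats, so the effective keystream is ff 15 9b 2b a2 86 4a 69 39 42 ff 15 9b.
byte 0: 31 ^ ff = ce
byte 1: bd ^ 15 = a8
byte 2: 15 ^ 9b = 8e
byte 3: 52 ^ 2b = 79
byte 4: 85 ^ a2 = 27
byte 5: d6 ^ 86 = 50
byte 6: fc ^ 4a = b6
byte 7: 3e ^ 69 = 57
byte 8: ce ^ 39 = f7
byte 9: a3 ^ 42 = e1
byte 10: 7f ^ ff = 80
byte 11: 56 ^ 15 = 43
byte 12: b6 ^ 9b = 2d

cea88e792750b657f7e180432d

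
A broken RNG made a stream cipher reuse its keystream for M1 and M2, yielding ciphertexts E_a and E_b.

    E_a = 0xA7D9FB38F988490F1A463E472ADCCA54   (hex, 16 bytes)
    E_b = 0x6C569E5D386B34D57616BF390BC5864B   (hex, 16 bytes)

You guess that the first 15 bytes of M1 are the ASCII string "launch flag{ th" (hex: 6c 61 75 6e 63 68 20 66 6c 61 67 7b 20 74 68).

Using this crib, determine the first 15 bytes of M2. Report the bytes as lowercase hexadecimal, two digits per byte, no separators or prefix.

First, E_a ⊕ E_b = (M1 ⊕ K) ⊕ (M2 ⊕ K) = M1 ⊕ M2, so the key drops out. Then M2 = (M1 ⊕ M2) ⊕ M1 over the first 15 bytes.
byte 0: (a7 ^ 6c) ^ 6c = cb ^ 6c = a7
byte 1: (d9 ^ 56) ^ 61 = 8f ^ 61 = ee
byte 2: (fb ^ 9e) ^ 75 = 65 ^ 75 = 10
byte 3: (38 ^ 5d) ^ 6e = 65 ^ 6e = 0b
byte 4: (f9 ^ 38) ^ 63 = c1 ^ 63 = a2
byte 5: (88 ^ 6b) ^ 68 = e3 ^ 68 = 8b
byte 6: (49 ^ 34) ^ 20 = 7d ^ 20 = 5d
byte 7: (0f ^ d5) ^ 66 = da ^ 66 = bc
byte 8: (1a ^ 76) ^ 6c = 6c ^ 6c = 00
byte 9: (46 ^ 16) ^ 61 = 50 ^ 61 = 31
byte 10: (3e ^ bf) ^ 67 = 81 ^ 67 = e6
byte 11: (47 ^ 39) ^ 7b = 7e ^ 7b = 05
byte 12: (2a ^ 0b) ^ 20 = 21 ^ 20 = 01
byte 13: (dc ^ c5) ^ 74 = 19 ^ 74 = 6d
byte 14: (ca ^ 86) ^ 68 = 4c ^ 68 = 24

a7ee100ba28b5dbc0031e605016d24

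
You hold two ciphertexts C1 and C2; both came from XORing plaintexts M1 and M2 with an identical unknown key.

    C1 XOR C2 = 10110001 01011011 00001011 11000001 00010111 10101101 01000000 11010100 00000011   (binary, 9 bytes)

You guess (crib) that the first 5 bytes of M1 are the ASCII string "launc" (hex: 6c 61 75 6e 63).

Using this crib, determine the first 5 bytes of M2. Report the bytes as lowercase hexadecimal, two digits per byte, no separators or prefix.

dd3a7eaf74

Since C1 ⊕ C2 = M1 ⊕ M2, XORing with the guessed M1 bytes yields the corresponding M2 bytes: M2 = (C1 ⊕ C2) ⊕ M1.
b1 xor 6c = dd
5b xor 61 = 3a
0b xor 75 = 7e
c1 xor 6e = af
17 xor 63 = 74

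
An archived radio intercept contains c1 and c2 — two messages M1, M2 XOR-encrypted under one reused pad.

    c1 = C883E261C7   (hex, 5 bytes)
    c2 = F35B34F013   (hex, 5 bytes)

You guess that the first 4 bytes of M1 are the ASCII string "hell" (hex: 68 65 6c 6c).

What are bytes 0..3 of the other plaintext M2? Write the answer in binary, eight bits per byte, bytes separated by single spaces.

First, c1 ⊕ c2 = (M1 ⊕ K) ⊕ (M2 ⊕ K) = M1 ⊕ M2, so the key drops out. Then M2 = (M1 ⊕ M2) ⊕ M1 over the first 4 bytes.
byte 0: (c8 ⊕ f3) ⊕ 68 = 3b ⊕ 68 = 53
byte 1: (83 ⊕ 5b) ⊕ 65 = d8 ⊕ 65 = bd
byte 2: (e2 ⊕ 34) ⊕ 6c = d6 ⊕ 6c = ba
byte 3: (61 ⊕ f0) ⊕ 6c = 91 ⊕ 6c = fd

01010011 10111101 10111010 11111101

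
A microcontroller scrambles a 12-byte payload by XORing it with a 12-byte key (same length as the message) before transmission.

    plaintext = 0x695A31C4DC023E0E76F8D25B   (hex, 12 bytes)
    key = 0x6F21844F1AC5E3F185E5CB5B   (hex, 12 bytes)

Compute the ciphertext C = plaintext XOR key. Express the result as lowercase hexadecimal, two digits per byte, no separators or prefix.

067bb58bc6c7ddfff31d1900

69 XOR 6f = 06
5a XOR 21 = 7b
31 XOR 84 = b5
c4 XOR 4f = 8b
dc XOR 1a = c6
02 XOR c5 = c7
3e XOR e3 = dd
0e XOR f1 = ff
76 XOR 85 = f3
f8 XOR e5 = 1d
d2 XOR cb = 19
5b XOR 5b = 00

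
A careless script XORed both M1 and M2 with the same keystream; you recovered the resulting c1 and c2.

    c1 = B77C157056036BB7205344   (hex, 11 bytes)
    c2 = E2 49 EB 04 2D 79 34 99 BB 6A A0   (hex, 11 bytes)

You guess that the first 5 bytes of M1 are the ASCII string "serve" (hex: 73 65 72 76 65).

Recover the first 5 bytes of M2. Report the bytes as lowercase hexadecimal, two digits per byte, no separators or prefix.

First, c1 ⊕ c2 = (M1 ⊕ K) ⊕ (M2 ⊕ K) = M1 ⊕ M2, so the key drops out. Then M2 = (M1 ⊕ M2) ⊕ M1 over the first 5 bytes.
byte 0: (b7 xor e2) xor 73 = 55 xor 73 = 26
byte 1: (7c xor 49) xor 65 = 35 xor 65 = 50
byte 2: (15 xor eb) xor 72 = fe xor 72 = 8c
byte 3: (70 xor 04) xor 76 = 74 xor 76 = 02
byte 4: (56 xor 2d) xor 65 = 7b xor 65 = 1e

26508c021e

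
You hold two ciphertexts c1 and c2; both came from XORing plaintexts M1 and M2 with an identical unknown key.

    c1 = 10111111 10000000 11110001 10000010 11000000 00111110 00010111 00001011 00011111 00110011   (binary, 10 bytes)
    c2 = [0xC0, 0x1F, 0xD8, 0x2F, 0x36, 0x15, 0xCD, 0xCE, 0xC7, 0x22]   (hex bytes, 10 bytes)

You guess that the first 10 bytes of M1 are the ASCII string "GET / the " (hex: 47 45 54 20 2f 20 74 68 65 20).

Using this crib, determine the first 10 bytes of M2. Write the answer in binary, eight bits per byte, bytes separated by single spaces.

00111000 11011010 01111101 10001101 11011001 00001011 10101110 10101101 10111101 00110001

First, c1 ⊕ c2 = (M1 ⊕ K) ⊕ (M2 ⊕ K) = M1 ⊕ M2, so the key drops out. Then M2 = (M1 ⊕ M2) ⊕ M1 over the first 10 bytes.
byte 0: (bf ⊕ c0) ⊕ 47 = 7f ⊕ 47 = 38
byte 1: (80 ⊕ 1f) ⊕ 45 = 9f ⊕ 45 = da
byte 2: (f1 ⊕ d8) ⊕ 54 = 29 ⊕ 54 = 7d
byte 3: (82 ⊕ 2f) ⊕ 20 = ad ⊕ 20 = 8d
byte 4: (c0 ⊕ 36) ⊕ 2f = f6 ⊕ 2f = d9
byte 5: (3e ⊕ 15) ⊕ 20 = 2b ⊕ 20 = 0b
byte 6: (17 ⊕ cd) ⊕ 74 = da ⊕ 74 = ae
byte 7: (0b ⊕ ce) ⊕ 68 = c5 ⊕ 68 = ad
byte 8: (1f ⊕ c7) ⊕ 65 = d8 ⊕ 65 = bd
byte 9: (33 ⊕ 22) ⊕ 20 = 11 ⊕ 20 = 31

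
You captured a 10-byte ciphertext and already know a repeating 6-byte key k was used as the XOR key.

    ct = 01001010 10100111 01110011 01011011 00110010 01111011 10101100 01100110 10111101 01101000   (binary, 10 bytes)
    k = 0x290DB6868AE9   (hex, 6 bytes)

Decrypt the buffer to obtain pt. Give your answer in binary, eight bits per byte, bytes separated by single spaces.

01100011 10101010 11000101 11011101 10111000 10010010 10000101 01101011 00001011 11101110

The 6-byte key repeats, so the effective keystream is 29 0d b6 86 8a e9 29 0d b6 86.
byte 0: 4a ^ 29 = 63
byte 1: a7 ^ 0d = aa
byte 2: 73 ^ b6 = c5
byte 3: 5b ^ 86 = dd
byte 4: 32 ^ 8a = b8
byte 5: 7b ^ e9 = 92
byte 6: ac ^ 29 = 85
byte 7: 66 ^ 0d = 6b
byte 8: bd ^ b6 = 0b
byte 9: 68 ^ 86 = ee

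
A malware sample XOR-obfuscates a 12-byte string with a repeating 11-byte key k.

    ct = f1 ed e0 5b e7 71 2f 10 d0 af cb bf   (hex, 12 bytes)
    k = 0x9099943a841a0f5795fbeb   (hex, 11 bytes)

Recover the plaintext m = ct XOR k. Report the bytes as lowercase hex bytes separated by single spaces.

61 74 74 61 63 6b 20 47 45 54 20 2f

The 11-byte key repeats, so the effective keystream is 90 99 94 3a 84 1a 0f 57 95 fb eb 90.
byte 0: f1 XOR 90 = 61
byte 1: ed XOR 99 = 74
byte 2: e0 XOR 94 = 74
byte 3: 5b XOR 3a = 61
byte 4: e7 XOR 84 = 63
byte 5: 71 XOR 1a = 6b
byte 6: 2f XOR 0f = 20
byte 7: 10 XOR 57 = 47
byte 8: d0 XOR 95 = 45
byte 9: af XOR fb = 54
byte 10: cb XOR eb = 20
byte 11: bf XOR 90 = 2f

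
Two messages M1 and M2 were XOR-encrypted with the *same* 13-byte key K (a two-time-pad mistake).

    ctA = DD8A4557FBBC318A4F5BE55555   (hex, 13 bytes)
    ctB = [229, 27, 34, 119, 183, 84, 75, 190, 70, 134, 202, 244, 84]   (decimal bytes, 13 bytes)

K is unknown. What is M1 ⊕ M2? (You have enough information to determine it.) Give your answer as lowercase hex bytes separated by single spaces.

38 91 67 20 4c e8 7a 34 09 dd 2f a1 01

ctA ⊕ ctB = (M1 ⊕ K) ⊕ (M2 ⊕ K) = M1 ⊕ M2 — the shared key cancels under XOR.
221 xor 229 =  56
138 xor  27 = 145
 69 xor  34 = 103
 87 xor 119 =  32
251 xor 183 =  76
188 xor  84 = 232
 49 xor  75 = 122
138 xor 190 =  52
 79 xor  70 =   9
 91 xor 134 = 221
229 xor 202 =  47
 85 xor 244 = 161
 85 xor  84 =   1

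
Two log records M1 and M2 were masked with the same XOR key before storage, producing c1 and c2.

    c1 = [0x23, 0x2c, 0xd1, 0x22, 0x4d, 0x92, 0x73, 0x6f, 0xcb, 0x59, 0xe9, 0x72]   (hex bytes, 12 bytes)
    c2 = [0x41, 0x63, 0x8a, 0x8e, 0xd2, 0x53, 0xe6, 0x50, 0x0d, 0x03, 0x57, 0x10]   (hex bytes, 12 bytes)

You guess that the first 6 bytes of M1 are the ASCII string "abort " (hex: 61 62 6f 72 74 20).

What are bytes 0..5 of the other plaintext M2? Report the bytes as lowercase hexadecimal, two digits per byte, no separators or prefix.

First, c1 ⊕ c2 = (M1 ⊕ K) ⊕ (M2 ⊕ K) = M1 ⊕ M2, so the key drops out. Then M2 = (M1 ⊕ M2) ⊕ M1 over the first 6 bytes.
byte 0: (23 ^ 41) ^ 61 = 62 ^ 61 = 03
byte 1: (2c ^ 63) ^ 62 = 4f ^ 62 = 2d
byte 2: (d1 ^ 8a) ^ 6f = 5b ^ 6f = 34
byte 3: (22 ^ 8e) ^ 72 = ac ^ 72 = de
byte 4: (4d ^ d2) ^ 74 = 9f ^ 74 = eb
byte 5: (92 ^ 53) ^ 20 = c1 ^ 20 = e1

032d34deebe1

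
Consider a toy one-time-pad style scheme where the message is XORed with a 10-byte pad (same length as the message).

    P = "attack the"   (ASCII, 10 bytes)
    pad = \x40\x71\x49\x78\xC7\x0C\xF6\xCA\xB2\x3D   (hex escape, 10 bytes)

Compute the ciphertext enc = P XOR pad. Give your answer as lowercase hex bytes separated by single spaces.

61 xor 40 = 21
74 xor 71 = 05
74 xor 49 = 3d
61 xor 78 = 19
63 xor c7 = a4
6b xor 0c = 67
20 xor f6 = d6
74 xor ca = be
68 xor b2 = da
65 xor 3d = 58

21 05 3d 19 a4 67 d6 be da 58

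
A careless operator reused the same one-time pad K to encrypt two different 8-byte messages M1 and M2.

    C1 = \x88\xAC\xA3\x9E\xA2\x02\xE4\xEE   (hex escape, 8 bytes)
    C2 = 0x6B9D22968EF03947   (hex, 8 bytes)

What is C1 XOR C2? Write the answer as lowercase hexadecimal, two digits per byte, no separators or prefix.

e33181082cf2dda9

C1 ⊕ C2 = (M1 ⊕ K) ⊕ (M2 ⊕ K) = M1 ⊕ M2 — the shared key cancels under XOR.
88 ^ 6b = e3
ac ^ 9d = 31
a3 ^ 22 = 81
9e ^ 96 = 08
a2 ^ 8e = 2c
02 ^ f0 = f2
e4 ^ 39 = dd
ee ^ 47 = a9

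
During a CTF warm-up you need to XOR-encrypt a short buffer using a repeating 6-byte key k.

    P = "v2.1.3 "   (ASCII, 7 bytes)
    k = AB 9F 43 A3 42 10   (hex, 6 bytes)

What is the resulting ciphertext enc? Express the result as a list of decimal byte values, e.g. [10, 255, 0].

[221, 173, 109, 146, 108, 35, 139]

The 6-byte key repeats, so the effective keystream is ab 9f 43 a3 42 10 ab.
byte 0: 76 ^ ab = dd
byte 1: 32 ^ 9f = ad
byte 2: 2e ^ 43 = 6d
byte 3: 31 ^ a3 = 92
byte 4: 2e ^ 42 = 6c
byte 5: 33 ^ 10 = 23
byte 6: 20 ^ ab = 8b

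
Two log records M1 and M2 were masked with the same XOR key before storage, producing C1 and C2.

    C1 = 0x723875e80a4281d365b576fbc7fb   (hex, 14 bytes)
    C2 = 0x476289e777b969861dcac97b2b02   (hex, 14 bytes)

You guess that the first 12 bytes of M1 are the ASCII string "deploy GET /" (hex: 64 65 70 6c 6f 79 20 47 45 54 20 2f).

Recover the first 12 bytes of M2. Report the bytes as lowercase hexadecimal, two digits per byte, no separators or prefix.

513f8c631282c8123d2b9faf

First, C1 ⊕ C2 = (M1 ⊕ K) ⊕ (M2 ⊕ K) = M1 ⊕ M2, so the key drops out. Then M2 = (M1 ⊕ M2) ⊕ M1 over the first 12 bytes.
byte 0: (72 xor 47) xor 64 = 35 xor 64 = 51
byte 1: (38 xor 62) xor 65 = 5a xor 65 = 3f
byte 2: (75 xor 89) xor 70 = fc xor 70 = 8c
byte 3: (e8 xor e7) xor 6c = 0f xor 6c = 63
byte 4: (0a xor 77) xor 6f = 7d xor 6f = 12
byte 5: (42 xor b9) xor 79 = fb xor 79 = 82
byte 6: (81 xor 69) xor 20 = e8 xor 20 = c8
byte 7: (d3 xor 86) xor 47 = 55 xor 47 = 12
byte 8: (65 xor 1d) xor 45 = 78 xor 45 = 3d
byte 9: (b5 xor ca) xor 54 = 7f xor 54 = 2b
byte 10: (76 xor c9) xor 20 = bf xor 20 = 9f
byte 11: (fb xor 7b) xor 2f = 80 xor 2f = af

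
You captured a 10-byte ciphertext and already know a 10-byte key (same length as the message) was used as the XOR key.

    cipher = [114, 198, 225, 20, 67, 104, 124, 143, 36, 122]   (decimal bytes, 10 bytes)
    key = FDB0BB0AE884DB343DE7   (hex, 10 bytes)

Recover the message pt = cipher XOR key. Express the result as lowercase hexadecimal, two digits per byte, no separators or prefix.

72 XOR fd = 8f
c6 XOR b0 = 76
e1 XOR bb = 5a
14 XOR 0a = 1e
43 XOR e8 = ab
68 XOR 84 = ec
7c XOR db = a7
8f XOR 34 = bb
24 XOR 3d = 19
7a XOR e7 = 9d

8f765a1eabeca7bb199d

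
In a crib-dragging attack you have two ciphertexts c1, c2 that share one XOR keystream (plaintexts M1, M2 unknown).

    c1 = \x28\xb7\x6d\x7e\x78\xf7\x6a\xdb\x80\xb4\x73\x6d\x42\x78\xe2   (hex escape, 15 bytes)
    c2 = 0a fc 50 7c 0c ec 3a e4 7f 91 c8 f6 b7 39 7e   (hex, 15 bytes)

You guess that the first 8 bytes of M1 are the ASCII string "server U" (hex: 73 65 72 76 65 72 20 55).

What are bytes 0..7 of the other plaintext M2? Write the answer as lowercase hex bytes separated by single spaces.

First, c1 ⊕ c2 = (M1 ⊕ K) ⊕ (M2 ⊕ K) = M1 ⊕ M2, so the key drops out. Then M2 = (M1 ⊕ M2) ⊕ M1 over the first 8 bytes.
byte 0: (28 ^ 0a) ^ 73 = 22 ^ 73 = 51
byte 1: (b7 ^ fc) ^ 65 = 4b ^ 65 = 2e
byte 2: (6d ^ 50) ^ 72 = 3d ^ 72 = 4f
byte 3: (7e ^ 7c) ^ 76 = 02 ^ 76 = 74
byte 4: (78 ^ 0c) ^ 65 = 74 ^ 65 = 11
byte 5: (f7 ^ ec) ^ 72 = 1b ^ 72 = 69
byte 6: (6a ^ 3a) ^ 20 = 50 ^ 20 = 70
byte 7: (db ^ e4) ^ 55 = 3f ^ 55 = 6a

51 2e 4f 74 11 69 70 6a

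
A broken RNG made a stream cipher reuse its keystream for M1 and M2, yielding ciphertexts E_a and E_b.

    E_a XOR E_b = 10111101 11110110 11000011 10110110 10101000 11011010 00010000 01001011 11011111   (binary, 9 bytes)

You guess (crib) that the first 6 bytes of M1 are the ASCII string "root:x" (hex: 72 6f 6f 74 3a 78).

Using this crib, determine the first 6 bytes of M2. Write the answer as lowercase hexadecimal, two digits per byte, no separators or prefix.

cf99acc292a2

Since E_a ⊕ E_b = M1 ⊕ M2, XORing with the guessed M1 bytes yields the corresponding M2 bytes: M2 = (E_a ⊕ E_b) ⊕ M1.
byte 0: 10111101 ⊕ 01110010 = 11001111
byte 1: 11110110 ⊕ 01101111 = 10011001
byte 2: 11000011 ⊕ 01101111 = 10101100
byte 3: 10110110 ⊕ 01110100 = 11000010
byte 4: 10101000 ⊕ 00111010 = 10010010
byte 5: 11011010 ⊕ 01111000 = 10100010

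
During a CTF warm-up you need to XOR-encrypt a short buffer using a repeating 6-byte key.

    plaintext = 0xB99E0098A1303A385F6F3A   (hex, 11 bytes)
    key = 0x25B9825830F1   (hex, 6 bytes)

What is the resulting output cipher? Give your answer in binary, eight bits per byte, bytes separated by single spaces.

The 6-byte key repeats, so the effective keystream is 25 b9 82 58 30 f1 25 b9 82 58 30.
byte 0: b9 xor 25 = 9c
byte 1: 9e xor b9 = 27
byte 2: 00 xor 82 = 82
byte 3: 98 xor 58 = c0
byte 4: a1 xor 30 = 91
byte 5: 30 xor f1 = c1
byte 6: 3a xor 25 = 1f
byte 7: 38 xor b9 = 81
byte 8: 5f xor 82 = dd
byte 9: 6f xor 58 = 37
byte 10: 3a xor 30 = 0a

10011100 00100111 10000010 11000000 10010001 11000001 00011111 10000001 11011101 00110111 00001010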